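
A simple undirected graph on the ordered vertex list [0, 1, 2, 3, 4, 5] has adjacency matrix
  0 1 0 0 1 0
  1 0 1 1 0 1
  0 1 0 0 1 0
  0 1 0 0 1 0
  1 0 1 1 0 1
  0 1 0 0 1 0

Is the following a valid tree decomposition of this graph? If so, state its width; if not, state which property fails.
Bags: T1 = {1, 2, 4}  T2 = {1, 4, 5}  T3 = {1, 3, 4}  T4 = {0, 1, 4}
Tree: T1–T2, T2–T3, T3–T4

Yes; width 2.

Checking the three conditions: (i) the bags cover all of {0, 1, 2, 3, 4, 5}; (ii) for each edge, some bag contains both endpoints; (iii) the bags containing any fixed vertex form a subtree. All hold, so the decomposition is valid with width 3 − 1 = 2.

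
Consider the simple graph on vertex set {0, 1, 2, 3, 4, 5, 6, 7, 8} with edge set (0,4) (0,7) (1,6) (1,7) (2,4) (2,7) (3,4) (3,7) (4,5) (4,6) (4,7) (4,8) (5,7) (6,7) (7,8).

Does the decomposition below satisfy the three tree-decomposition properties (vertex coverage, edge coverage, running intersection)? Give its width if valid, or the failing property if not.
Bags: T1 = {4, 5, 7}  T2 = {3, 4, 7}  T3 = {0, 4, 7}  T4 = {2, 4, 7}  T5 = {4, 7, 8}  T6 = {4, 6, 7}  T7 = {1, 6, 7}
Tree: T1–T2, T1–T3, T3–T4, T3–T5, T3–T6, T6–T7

Every vertex of G appears in some bag (union = {0, 1, 2, 3, 4, 5, 6, 7, 8}); every edge is covered by a bag; and for each vertex v the set of bags containing v is connected in the bag tree. The decomposition is therefore valid. The largest bag has 3 vertices, so the width is 2.

Yes; width 2.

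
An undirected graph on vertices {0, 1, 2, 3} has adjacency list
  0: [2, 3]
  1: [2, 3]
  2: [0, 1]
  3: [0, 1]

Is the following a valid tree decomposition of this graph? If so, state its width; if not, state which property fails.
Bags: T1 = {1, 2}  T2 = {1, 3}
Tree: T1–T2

A tree decomposition must satisfy three properties: every vertex lies in some bag; for every edge, both endpoints lie together in some bag; and for every vertex, the bags containing it form a connected subtree. Here vertex 0 appears in no bag, so the decomposition is invalid.

No — vertex 0 appears in no bag.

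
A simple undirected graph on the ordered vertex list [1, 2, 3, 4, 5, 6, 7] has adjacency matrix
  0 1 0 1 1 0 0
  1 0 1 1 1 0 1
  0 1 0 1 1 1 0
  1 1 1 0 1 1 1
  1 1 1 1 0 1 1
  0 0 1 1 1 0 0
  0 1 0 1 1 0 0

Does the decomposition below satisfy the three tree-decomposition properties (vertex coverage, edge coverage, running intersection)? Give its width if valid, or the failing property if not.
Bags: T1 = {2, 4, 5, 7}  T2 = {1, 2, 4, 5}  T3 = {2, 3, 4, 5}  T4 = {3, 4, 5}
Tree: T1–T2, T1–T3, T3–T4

A tree decomposition must satisfy three properties: every vertex lies in some bag; for every edge, both endpoints lie together in some bag; and for every vertex, the bags containing it form a connected subtree. Here vertex 6 appears in no bag, so the decomposition is invalid.

No — vertex 6 appears in no bag.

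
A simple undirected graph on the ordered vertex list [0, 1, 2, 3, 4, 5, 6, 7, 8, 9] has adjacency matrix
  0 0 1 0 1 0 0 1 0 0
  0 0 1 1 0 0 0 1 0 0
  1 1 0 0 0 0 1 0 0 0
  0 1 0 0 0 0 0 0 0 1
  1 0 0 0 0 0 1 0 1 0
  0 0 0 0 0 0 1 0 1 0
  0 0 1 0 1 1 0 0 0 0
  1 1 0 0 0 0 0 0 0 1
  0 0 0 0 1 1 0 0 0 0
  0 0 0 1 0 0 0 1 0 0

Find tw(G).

A width-2 tree decomposition is:
Bags: B1 = {4, 5, 8}  B2 = {4, 5, 6}  B3 = {0, 4, 6}  B4 = {0, 2, 6}  B5 = {0, 2, 7}  B6 = {1, 2, 7}  B7 = {1, 7, 9}  B8 = {1, 3, 9}
Tree: B1–B2, B2–B3, B3–B4, B4–B5, B5–B6, B6–B7, B7–B8
The largest bag has 3 vertices, giving width 2; this decomposition certifies tw(G) ≤ 2. Since 8–5–6–4–8 is a cycle in G, G is not acyclic. Forests are exactly the graphs of treewidth ≤ 1, so tw(G) ≥ 2. Hence tw(G) = 2 exactly.

2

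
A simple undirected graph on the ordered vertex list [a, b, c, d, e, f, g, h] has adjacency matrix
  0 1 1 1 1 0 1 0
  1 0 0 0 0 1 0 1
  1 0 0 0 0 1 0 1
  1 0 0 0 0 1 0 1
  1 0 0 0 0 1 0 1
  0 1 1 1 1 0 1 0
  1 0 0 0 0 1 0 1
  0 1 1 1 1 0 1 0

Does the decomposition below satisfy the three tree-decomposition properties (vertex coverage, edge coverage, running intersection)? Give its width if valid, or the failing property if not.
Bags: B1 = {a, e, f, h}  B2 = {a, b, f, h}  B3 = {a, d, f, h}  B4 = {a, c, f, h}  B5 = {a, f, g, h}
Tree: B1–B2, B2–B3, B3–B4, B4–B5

Checking the three conditions: (i) the bags cover all of {a, b, c, d, e, f, g, h}; (ii) for each edge, some bag contains both endpoints; (iii) the bags containing any fixed vertex form a subtree. All hold, so the decomposition is valid with width 4 − 1 = 3.

Yes; width 3.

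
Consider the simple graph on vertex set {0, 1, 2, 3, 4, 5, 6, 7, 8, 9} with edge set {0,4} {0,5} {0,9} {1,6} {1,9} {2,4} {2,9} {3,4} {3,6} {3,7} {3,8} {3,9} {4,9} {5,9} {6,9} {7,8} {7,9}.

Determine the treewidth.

2

A width-2 tree decomposition is:
Bags: B1 = {3, 6, 9}  B2 = {3, 7, 9}  B3 = {3, 4, 9}  B4 = {1, 6, 9}  B5 = {2, 4, 9}  B6 = {3, 7, 8}  B7 = {0, 4, 9}  B8 = {0, 5, 9}
Tree: B1–B2, B2–B3, B1–B4, B3–B5, B2–B6, B5–B7, B7–B8
Each bag holds 3 vertices, so the decomposition has width 2, which upper-bounds the treewidth. On the other hand G contains the 3-clique {3, 7, 8}. A clique must lie in a single bag of any decomposition, so no decomposition can have width below 2. Hence tw(G) = 2 exactly.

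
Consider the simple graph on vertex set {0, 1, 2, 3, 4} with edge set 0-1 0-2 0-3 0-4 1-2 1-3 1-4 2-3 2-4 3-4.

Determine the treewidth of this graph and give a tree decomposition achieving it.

With just one bag of size 5, the width is 5 − 1 = 4, so tw(G) ≤ 4. For the lower bound, the 5 vertices {0, 1, 2, 3, 4} are pairwise adjacent, and any tree decomposition puts a clique entirely inside one bag — forcing width ≥ 4. Combining the bounds, tw(G) = 4.

Treewidth 4.
One such decomposition:
Bags: B1 = {0, 1, 2, 3, 4}
Tree: (single bag)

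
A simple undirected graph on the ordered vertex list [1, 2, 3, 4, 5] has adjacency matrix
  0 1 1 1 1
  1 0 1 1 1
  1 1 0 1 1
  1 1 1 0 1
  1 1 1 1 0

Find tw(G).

A width-4 tree decomposition is:
Bags: B1 = {1, 2, 3, 4, 5}
Tree: (single bag)
With just one bag of size 5, the width is 5 − 1 = 4, so tw(G) ≤ 4. Conversely, {1, 2, 3, 4, 5} is a clique of size 5, and the vertices of any clique must share a bag in every tree decomposition; so some bag has ≥ 5 vertices and tw(G) ≥ 4. Combining the bounds, tw(G) = 4.

4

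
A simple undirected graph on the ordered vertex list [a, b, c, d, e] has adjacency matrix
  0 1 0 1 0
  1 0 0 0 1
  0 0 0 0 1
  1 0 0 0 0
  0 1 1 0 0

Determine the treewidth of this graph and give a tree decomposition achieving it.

The largest bag has 2 vertices, giving width 1; this decomposition certifies tw(G) ≤ 1. G has an edge, so its treewidth is at least 1. Combining the bounds, tw(G) = 1.

Treewidth 1.
One optimal decomposition is:
Bags: B1 = {c, e}  B2 = {b, e}  B3 = {a, b}  B4 = {a, d}
Tree: B1–B2, B2–B3, B3–B4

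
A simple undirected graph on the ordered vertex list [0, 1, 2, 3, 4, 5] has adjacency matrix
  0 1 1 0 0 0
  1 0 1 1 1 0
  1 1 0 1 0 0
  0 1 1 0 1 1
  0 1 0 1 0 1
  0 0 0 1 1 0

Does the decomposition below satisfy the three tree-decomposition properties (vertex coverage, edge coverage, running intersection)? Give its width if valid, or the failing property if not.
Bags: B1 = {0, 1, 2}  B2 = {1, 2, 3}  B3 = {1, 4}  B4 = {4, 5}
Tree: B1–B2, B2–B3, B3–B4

No — edge (3,4) lies in no bag.

A tree decomposition must satisfy three properties: every vertex lies in some bag; for every edge, both endpoints lie together in some bag; and for every vertex, the bags containing it form a connected subtree. Here edge (3,4) lies in no bag, so the decomposition is invalid.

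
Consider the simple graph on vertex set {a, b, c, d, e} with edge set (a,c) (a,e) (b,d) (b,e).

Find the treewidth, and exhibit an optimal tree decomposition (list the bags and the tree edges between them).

Every bag has size at most 2, so the width is 2 − 1 = 1 and tw(G) ≤ 1. G has an edge, so its treewidth is at least 1. Hence tw(G) = 1 exactly.

Treewidth 1.
One such decomposition:
Bags: B1 = {a, c}  B2 = {a, e}  B3 = {b, e}  B4 = {b, d}
Tree: B1–B2, B2–B3, B3–B4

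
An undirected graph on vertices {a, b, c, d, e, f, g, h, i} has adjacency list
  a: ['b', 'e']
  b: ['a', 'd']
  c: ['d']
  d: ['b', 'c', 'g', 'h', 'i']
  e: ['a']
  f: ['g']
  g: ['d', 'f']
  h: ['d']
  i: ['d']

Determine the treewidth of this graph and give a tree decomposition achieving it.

Each bag holds 2 vertices, so the decomposition has width 1, which upper-bounds the treewidth. G has an edge, so its treewidth is at least 1. Combining the bounds, tw(G) = 1.

Treewidth 1.
One optimal decomposition is:
Bags: B1 = {d, h}  B2 = {b, d}  B3 = {a, b}  B4 = {d, i}  B5 = {a, e}  B6 = {d, g}  B7 = {f, g}  B8 = {c, d}
Tree: B1–B2, B2–B3, B1–B4, B3–B5, B1–B6, B6–B7, B4–B8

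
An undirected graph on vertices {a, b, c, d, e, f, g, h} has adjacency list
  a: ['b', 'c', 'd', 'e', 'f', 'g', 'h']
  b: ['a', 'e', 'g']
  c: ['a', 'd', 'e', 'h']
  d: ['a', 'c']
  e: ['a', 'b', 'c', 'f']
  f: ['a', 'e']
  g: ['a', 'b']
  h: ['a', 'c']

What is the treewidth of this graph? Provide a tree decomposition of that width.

Every bag has size at most 3, so the width is 3 − 1 = 2 and tw(G) ≤ 2. For the lower bound, the 3 vertices {a, b, g} are pairwise adjacent, and any tree decomposition puts a clique entirely inside one bag — forcing width ≥ 2. Combining the bounds, tw(G) = 2.

Treewidth 2.
One optimal decomposition is:
Bags: B1 = {a, c, e}  B2 = {a, c, h}  B3 = {a, e, f}  B4 = {a, b, e}  B5 = {a, c, d}  B6 = {a, b, g}
Tree: B1–B2, B1–B3, B1–B4, B1–B5, B4–B6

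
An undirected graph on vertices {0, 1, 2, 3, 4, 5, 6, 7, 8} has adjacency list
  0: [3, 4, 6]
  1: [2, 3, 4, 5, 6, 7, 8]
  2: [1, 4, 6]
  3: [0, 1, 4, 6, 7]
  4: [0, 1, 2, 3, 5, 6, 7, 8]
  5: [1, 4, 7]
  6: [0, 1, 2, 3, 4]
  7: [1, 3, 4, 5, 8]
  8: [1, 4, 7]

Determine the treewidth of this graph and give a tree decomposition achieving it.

Every bag has size at most 4, so the width is 4 − 1 = 3 and tw(G) ≤ 3. For the lower bound, the 4 vertices {0, 3, 4, 6} are pairwise adjacent, and any tree decomposition puts a clique entirely inside one bag — forcing width ≥ 3. Hence tw(G) = 3 exactly.

Treewidth 3.
Bags: B1 = {1, 4, 5, 7}  B2 = {1, 3, 4, 7}  B3 = {1, 3, 4, 6}  B4 = {0, 3, 4, 6}  B5 = {1, 4, 7, 8}  B6 = {1, 2, 4, 6}
Tree: B1–B2, B2–B3, B3–B4, B2–B5, B3–B6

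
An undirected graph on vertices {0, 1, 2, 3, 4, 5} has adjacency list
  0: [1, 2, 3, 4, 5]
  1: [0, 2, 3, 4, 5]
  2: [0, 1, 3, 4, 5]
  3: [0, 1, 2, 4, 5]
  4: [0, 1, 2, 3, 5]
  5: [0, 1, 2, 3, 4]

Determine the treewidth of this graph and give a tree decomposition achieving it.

A single bag containing all 6 vertices is trivially a valid decomposition of width 5. On the other hand G contains the 6-clique {0, 1, 2, 3, 4, 5}. A clique must lie in a single bag of any decomposition, so no decomposition can have width below 5. Combining the bounds, tw(G) = 5.

Treewidth 5.
Bags: B1 = {0, 1, 2, 3, 4, 5}
Tree: (single bag)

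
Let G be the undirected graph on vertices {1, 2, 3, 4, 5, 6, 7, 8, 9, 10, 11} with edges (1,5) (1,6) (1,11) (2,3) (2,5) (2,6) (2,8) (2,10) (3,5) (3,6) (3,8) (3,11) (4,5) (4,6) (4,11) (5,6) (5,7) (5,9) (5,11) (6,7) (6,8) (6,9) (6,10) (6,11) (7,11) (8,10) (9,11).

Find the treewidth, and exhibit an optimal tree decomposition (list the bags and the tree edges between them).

Treewidth 3.
One such decomposition:
Bags: B1 = {1, 5, 6, 11}  B2 = {5, 6, 7, 11}  B3 = {4, 5, 6, 11}  B4 = {5, 6, 9, 11}  B5 = {3, 5, 6, 11}  B6 = {2, 3, 5, 6}  B7 = {2, 3, 6, 8}  B8 = {2, 6, 8, 10}
Tree: B1–B2, B1–B3, B2–B4, B3–B5, B5–B6, B6–B7, B7–B8

The largest bag has 4 vertices, giving width 3; this decomposition certifies tw(G) ≤ 3. For the lower bound, the 4 vertices {2, 6, 8, 10} are pairwise adjacent, and any tree decomposition puts a clique entirely inside one bag — forcing width ≥ 3. The upper and lower bounds meet at 3, so that is the treewidth.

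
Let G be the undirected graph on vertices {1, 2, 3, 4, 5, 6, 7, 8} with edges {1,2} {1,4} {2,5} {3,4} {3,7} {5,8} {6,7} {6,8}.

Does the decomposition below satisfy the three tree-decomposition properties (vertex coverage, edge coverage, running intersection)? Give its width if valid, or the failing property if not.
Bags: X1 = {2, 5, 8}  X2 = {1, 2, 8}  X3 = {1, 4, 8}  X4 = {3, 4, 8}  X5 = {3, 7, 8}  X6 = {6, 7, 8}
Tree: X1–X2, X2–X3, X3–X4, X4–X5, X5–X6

Vertex coverage: the bags together contain {1, 2, 3, 4, 5, 6, 7, 8}, the full vertex set. Edge coverage: each edge of G has both endpoints in at least one bag. Running intersection: for every vertex, the bags containing it form a connected subtree. All three properties hold, so this is a valid tree decomposition of width max|bag| − 1 = 2, and hence tw(G) ≤ 2.

Yes; width 2.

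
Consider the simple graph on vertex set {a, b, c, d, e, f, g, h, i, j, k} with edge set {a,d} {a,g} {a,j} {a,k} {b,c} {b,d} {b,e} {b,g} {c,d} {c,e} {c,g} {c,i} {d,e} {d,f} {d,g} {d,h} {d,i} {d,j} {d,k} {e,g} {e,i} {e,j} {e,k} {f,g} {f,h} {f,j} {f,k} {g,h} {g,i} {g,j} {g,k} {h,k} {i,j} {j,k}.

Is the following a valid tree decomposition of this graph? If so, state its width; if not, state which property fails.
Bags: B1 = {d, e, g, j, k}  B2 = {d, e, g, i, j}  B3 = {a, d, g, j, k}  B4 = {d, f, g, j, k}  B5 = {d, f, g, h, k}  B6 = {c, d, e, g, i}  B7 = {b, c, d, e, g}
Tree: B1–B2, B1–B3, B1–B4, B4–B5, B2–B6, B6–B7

Yes; width 4.

Checking the three conditions: (i) the bags cover all of {a, b, c, d, e, f, g, h, i, j, k}; (ii) for each edge, some bag contains both endpoints; (iii) the bags containing any fixed vertex form a subtree. All hold, so the decomposition is valid with width 5 − 1 = 4.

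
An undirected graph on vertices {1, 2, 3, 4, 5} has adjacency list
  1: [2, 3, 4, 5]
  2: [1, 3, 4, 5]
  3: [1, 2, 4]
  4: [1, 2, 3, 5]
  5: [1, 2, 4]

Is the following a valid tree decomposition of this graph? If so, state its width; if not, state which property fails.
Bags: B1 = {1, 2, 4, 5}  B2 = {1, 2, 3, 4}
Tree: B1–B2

Yes; width 3.

Checking the three conditions: (i) the bags cover all of {1, 2, 3, 4, 5}; (ii) for each edge, some bag contains both endpoints; (iii) the bags containing any fixed vertex form a subtree. All hold, so the decomposition is valid with width 4 − 1 = 3.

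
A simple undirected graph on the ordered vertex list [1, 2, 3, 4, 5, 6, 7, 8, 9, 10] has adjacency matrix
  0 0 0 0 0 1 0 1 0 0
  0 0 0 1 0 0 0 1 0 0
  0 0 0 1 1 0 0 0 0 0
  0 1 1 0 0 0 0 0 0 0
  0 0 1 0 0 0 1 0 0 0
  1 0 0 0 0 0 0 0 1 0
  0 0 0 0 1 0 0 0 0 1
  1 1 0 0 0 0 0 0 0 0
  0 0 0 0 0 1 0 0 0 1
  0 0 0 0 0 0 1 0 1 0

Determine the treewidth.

2

A width-2 tree decomposition is:
Bags: B1 = {5, 7, 10}  B2 = {3, 5, 10}  B3 = {3, 4, 10}  B4 = {2, 4, 10}  B5 = {2, 8, 10}  B6 = {1, 8, 10}  B7 = {1, 6, 10}  B8 = {6, 9, 10}
Tree: B1–B2, B2–B3, B3–B4, B4–B5, B5–B6, B6–B7, B7–B8
Every bag has size at most 3, so the width is 3 − 1 = 2 and tw(G) ≤ 2. Since 10–7–5–3–4–2–8–1–6–9–10 is a cycle in G, G is not acyclic. Forests are exactly the graphs of treewidth ≤ 1, so tw(G) ≥ 2. Hence tw(G) = 2 exactly.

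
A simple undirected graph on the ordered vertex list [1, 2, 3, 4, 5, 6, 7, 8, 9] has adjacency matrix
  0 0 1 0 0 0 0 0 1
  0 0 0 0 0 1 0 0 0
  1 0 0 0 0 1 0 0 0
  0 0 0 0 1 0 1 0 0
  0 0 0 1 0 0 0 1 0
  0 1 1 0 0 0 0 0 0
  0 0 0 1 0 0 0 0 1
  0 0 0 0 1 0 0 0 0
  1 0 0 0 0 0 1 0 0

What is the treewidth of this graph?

A width-1 tree decomposition is:
Bags: B1 = {2, 6}  B2 = {3, 6}  B3 = {1, 3}  B4 = {1, 9}  B5 = {7, 9}  B6 = {4, 7}  B7 = {4, 5}  B8 = {5, 8}
Tree: B1–B2, B2–B3, B3–B4, B4–B5, B5–B6, B6–B7, B7–B8
Every bag has size at most 2, so the width is 2 − 1 = 1 and tw(G) ≤ 1. Since G has at least one edge (e.g. 2–6), it is not an edgeless graph, so tw(G) ≥ 1. Therefore the treewidth is 1.

1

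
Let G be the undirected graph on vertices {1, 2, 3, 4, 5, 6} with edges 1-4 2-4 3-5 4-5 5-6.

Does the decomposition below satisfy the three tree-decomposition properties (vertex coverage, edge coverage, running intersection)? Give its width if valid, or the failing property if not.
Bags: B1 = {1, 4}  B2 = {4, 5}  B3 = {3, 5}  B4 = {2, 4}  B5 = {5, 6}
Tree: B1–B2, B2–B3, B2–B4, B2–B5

Vertex coverage: the bags together contain {1, 2, 3, 4, 5, 6}, the full vertex set. Edge coverage: each edge of G has both endpoints in at least one bag. Running intersection: for every vertex, the bags containing it form a connected subtree. All three properties hold, so this is a valid tree decomposition of width max|bag| − 1 = 1, and hence tw(G) ≤ 1.

Yes; width 1.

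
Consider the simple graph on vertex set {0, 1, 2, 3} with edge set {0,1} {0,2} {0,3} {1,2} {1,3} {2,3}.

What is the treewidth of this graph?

A width-3 tree decomposition is:
Bags: B1 = {0, 1, 2, 3}
Tree: (single bag)
A single bag containing all 4 vertices is trivially a valid decomposition of width 3. For the lower bound, the 4 vertices {0, 1, 2, 3} are pairwise adjacent, and any tree decomposition puts a clique entirely inside one bag — forcing width ≥ 3. Combining the bounds, tw(G) = 3.

3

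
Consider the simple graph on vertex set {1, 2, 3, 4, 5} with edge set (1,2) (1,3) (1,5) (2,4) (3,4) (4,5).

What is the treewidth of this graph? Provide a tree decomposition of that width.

Treewidth 2.
One optimal decomposition is:
Bags: B1 = {1, 2, 4}  B2 = {1, 3, 4}  B3 = {1, 4, 5}
Tree: B1–B2, B2–B3

The largest bag has 3 vertices, giving width 2; this decomposition certifies tw(G) ≤ 2. For the lower bound, G contains the cycle 4–2–1–3–4, so G is not a forest; only forests have treewidth ≤ 1, hence tw(G) ≥ 2. The upper and lower bounds meet at 2, so that is the treewidth.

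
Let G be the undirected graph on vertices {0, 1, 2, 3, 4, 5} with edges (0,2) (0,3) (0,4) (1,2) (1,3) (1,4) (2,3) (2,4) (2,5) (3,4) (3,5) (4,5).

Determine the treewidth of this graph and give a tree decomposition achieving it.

The largest bag has 4 vertices, giving width 3; this decomposition certifies tw(G) ≤ 3. Conversely, {0, 2, 3, 4} is a clique of size 4, and the vertices of any clique must share a bag in every tree decomposition; so some bag has ≥ 4 vertices and tw(G) ≥ 3. The upper and lower bounds meet at 3, so that is the treewidth.

Treewidth 3.
Bags: B1 = {0, 2, 3, 4}  B2 = {2, 3, 4, 5}  B3 = {1, 2, 3, 4}
Tree: B1–B2, B2–B3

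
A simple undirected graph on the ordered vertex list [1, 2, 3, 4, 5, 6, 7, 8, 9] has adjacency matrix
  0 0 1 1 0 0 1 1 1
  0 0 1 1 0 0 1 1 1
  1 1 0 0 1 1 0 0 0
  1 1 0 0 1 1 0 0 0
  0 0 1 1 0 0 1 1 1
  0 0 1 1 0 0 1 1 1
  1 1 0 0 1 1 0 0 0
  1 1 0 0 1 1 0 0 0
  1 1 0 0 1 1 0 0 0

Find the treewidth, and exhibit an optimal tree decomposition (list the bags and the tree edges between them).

Treewidth 4.
One such decomposition:
Bags: B1 = {1, 2, 3, 5, 6}  B2 = {1, 2, 4, 5, 6}  B3 = {1, 2, 5, 6, 7}  B4 = {1, 2, 5, 6, 8}  B5 = {1, 2, 5, 6, 9}
Tree: B1–B2, B2–B3, B3–B4, B4–B5

Each bag holds 5 vertices, so the decomposition has width 4, which upper-bounds the treewidth. For the lower bound: the 5 vertex sets {3,5}, {1,4}, {6,7}, {2}, {8} are disjoint, each induces a connected subgraph, and every pair is joined by at least one edge of G. Contracting each set to a single vertex therefore yields K_{5} as a minor, and since treewidth is minor-monotone, tw(G) ≥ tw(K_{5}) = 4. The upper and lower bounds meet at 4, so that is the treewidth.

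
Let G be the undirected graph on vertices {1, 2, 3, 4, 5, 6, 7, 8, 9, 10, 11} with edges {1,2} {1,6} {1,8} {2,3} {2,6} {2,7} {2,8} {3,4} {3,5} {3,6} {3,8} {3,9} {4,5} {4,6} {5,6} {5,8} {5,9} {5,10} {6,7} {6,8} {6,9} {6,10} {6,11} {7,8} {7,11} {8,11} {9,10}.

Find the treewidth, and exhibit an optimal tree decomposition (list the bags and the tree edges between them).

Treewidth 3.
One optimal decomposition is:
Bags: B1 = {3, 5, 6, 8}  B2 = {3, 5, 6, 9}  B3 = {2, 3, 6, 8}  B4 = {1, 2, 6, 8}  B5 = {5, 6, 9, 10}  B6 = {2, 6, 7, 8}  B7 = {6, 7, 8, 11}  B8 = {3, 4, 5, 6}
Tree: B1–B2, B1–B3, B3–B4, B2–B5, B4–B6, B6–B7, B1–B8

Each bag holds 4 vertices, so the decomposition has width 3, which upper-bounds the treewidth. On the other hand G contains the 4-clique {1, 2, 6, 8}. A clique must lie in a single bag of any decomposition, so no decomposition can have width below 3. Therefore the treewidth is 3.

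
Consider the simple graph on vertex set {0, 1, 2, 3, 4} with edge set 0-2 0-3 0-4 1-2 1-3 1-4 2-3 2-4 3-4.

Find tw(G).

3

A width-3 tree decomposition is:
Bags: B1 = {0, 2, 3, 4}  B2 = {1, 2, 3, 4}
Tree: B1–B2
Every bag has size at most 4, so the width is 4 − 1 = 3 and tw(G) ≤ 3. Conversely, {0, 2, 3, 4} is a clique of size 4, and the vertices of any clique must share a bag in every tree decomposition; so some bag has ≥ 4 vertices and tw(G) ≥ 3. Combining the bounds, tw(G) = 3.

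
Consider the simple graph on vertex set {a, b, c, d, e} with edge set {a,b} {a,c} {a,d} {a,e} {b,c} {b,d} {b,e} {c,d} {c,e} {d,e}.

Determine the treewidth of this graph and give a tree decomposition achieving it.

With just one bag of size 5, the width is 5 − 1 = 4, so tw(G) ≤ 4. Conversely, {a, b, c, d, e} is a clique of size 5, and the vertices of any clique must share a bag in every tree decomposition; so some bag has ≥ 5 vertices and tw(G) ≥ 4. Therefore the treewidth is 4.

Treewidth 4.
Bags: B1 = {a, b, c, d, e}
Tree: (single bag)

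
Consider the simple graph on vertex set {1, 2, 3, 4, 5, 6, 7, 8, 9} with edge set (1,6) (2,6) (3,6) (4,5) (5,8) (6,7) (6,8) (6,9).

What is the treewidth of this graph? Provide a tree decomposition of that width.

Each bag holds 2 vertices, so the decomposition has width 1, which upper-bounds the treewidth. G has an edge, so its treewidth is at least 1. Therefore the treewidth is 1.

Treewidth 1.
Bags: B1 = {6, 9}  B2 = {6, 8}  B3 = {1, 6}  B4 = {6, 7}  B5 = {5, 8}  B6 = {4, 5}  B7 = {3, 6}  B8 = {2, 6}
Tree: B1–B2, B2–B3, B3–B4, B2–B5, B5–B6, B3–B7, B3–B8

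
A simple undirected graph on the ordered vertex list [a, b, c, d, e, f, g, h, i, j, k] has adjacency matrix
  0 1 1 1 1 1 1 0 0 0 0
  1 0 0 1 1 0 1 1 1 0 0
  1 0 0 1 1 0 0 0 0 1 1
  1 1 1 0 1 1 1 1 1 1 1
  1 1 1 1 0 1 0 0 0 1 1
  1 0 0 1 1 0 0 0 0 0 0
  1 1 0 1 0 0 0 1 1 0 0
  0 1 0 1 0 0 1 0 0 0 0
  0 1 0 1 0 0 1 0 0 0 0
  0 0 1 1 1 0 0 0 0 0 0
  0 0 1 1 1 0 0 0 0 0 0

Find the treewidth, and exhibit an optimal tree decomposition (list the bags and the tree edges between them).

Each bag holds 4 vertices, so the decomposition has width 3, which upper-bounds the treewidth. Conversely, {b, d, g, h} is a clique of size 4, and the vertices of any clique must share a bag in every tree decomposition; so some bag has ≥ 4 vertices and tw(G) ≥ 3. Combining the bounds, tw(G) = 3.

Treewidth 3.
One such decomposition:
Bags: B1 = {a, b, d, e}  B2 = {a, b, d, g}  B3 = {b, d, g, h}  B4 = {a, c, d, e}  B5 = {a, d, e, f}  B6 = {b, d, g, i}  B7 = {c, d, e, j}  B8 = {c, d, e, k}
Tree: B1–B2, B2–B3, B1–B4, B4–B5, B3–B6, B4–B7, B7–B8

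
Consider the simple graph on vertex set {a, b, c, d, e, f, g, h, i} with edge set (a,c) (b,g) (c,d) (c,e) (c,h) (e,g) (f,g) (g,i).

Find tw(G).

A width-1 tree decomposition is:
Bags: B1 = {c, e}  B2 = {e, g}  B3 = {a, c}  B4 = {g, i}  B5 = {c, h}  B6 = {b, g}  B7 = {c, d}  B8 = {f, g}
Tree: B1–B2, B1–B3, B2–B4, B3–B5, B4–B6, B1–B7, B6–B8
The largest bag has 2 vertices, giving width 1; this decomposition certifies tw(G) ≤ 1. Since G has at least one edge (e.g. e–c), it is not an edgeless graph, so tw(G) ≥ 1. Combining the bounds, tw(G) = 1.

1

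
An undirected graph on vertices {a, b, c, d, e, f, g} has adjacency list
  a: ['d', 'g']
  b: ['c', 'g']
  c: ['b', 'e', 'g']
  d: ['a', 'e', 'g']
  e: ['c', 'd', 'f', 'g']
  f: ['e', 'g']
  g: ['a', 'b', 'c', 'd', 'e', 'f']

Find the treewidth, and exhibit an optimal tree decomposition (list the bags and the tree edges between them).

Treewidth 2.
One optimal decomposition is:
Bags: B1 = {a, d, g}  B2 = {d, e, g}  B3 = {e, f, g}  B4 = {c, e, g}  B5 = {b, c, g}
Tree: B1–B2, B2–B3, B3–B4, B4–B5

The largest bag has 3 vertices, giving width 2; this decomposition certifies tw(G) ≤ 2. Conversely, {d, e, g} is a clique of size 3, and the vertices of any clique must share a bag in every tree decomposition; so some bag has ≥ 3 vertices and tw(G) ≥ 2. Combining the bounds, tw(G) = 2.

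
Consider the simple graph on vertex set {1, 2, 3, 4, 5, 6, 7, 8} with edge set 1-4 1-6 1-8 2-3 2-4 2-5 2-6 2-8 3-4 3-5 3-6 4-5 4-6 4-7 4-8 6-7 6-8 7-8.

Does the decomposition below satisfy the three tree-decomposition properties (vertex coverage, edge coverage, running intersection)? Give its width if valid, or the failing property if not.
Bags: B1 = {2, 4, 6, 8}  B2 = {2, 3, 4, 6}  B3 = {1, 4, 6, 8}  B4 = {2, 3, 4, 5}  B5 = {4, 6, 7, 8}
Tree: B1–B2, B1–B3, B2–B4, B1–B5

Yes; width 3.

Vertex coverage: the bags together contain {1, 2, 3, 4, 5, 6, 7, 8}, the full vertex set. Edge coverage: each edge of G has both endpoints in at least one bag. Running intersection: for every vertex, the bags containing it form a connected subtree. All three properties hold, so this is a valid tree decomposition of width max|bag| − 1 = 3, and hence tw(G) ≤ 3.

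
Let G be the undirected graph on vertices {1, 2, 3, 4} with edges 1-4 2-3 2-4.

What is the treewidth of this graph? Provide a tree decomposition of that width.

Treewidth 1.
One such decomposition:
Bags: B1 = {2, 4}  B2 = {2, 3}  B3 = {1, 4}
Tree: B1–B2, B1–B3

The largest bag has 2 vertices, giving width 1; this decomposition certifies tw(G) ≤ 1. Any graph with an edge has treewidth ≥ 1, and G has the edge 4–2. The upper and lower bounds meet at 1, so that is the treewidth.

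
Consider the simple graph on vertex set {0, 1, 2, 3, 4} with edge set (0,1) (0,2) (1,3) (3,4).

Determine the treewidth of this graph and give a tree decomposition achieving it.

Treewidth 1.
One such decomposition:
Bags: B1 = {0, 1}  B2 = {0, 2}  B3 = {1, 3}  B4 = {3, 4}
Tree: B1–B2, B1–B3, B3–B4

Each bag holds 2 vertices, so the decomposition has width 1, which upper-bounds the treewidth. Any graph with an edge has treewidth ≥ 1, and G has the edge 0–1. Combining the bounds, tw(G) = 1.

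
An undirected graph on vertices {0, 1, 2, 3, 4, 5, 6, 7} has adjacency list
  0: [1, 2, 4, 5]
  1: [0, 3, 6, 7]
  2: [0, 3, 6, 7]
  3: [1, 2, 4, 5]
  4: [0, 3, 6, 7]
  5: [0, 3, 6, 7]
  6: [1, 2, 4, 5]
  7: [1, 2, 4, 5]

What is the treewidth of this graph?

A width-4 tree decomposition is:
Bags: B1 = {1, 2, 4, 5, 6}  B2 = {0, 1, 2, 4, 5}  B3 = {1, 2, 3, 4, 5}  B4 = {1, 2, 4, 5, 7}
Tree: B1–B2, B2–B3, B3–B4
Every bag has size at most 5, so the width is 5 − 1 = 4 and tw(G) ≤ 4. For the lower bound: the 5 vertex sets {2,6}, {0,1}, {3,4}, {5}, {7} are disjoint, each induces a connected subgraph, and every pair is joined by at least one edge of G. Contracting each set to a single vertex therefore yields K_{5} as a minor, and since treewidth is minor-monotone, tw(G) ≥ tw(K_{5}) = 4. Therefore the treewidth is 4.

4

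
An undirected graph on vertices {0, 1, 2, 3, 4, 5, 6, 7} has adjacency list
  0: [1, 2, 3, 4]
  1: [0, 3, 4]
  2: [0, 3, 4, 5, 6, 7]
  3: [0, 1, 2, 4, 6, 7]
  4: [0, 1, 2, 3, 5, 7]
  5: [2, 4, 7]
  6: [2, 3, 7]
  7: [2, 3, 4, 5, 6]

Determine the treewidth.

3

A width-3 tree decomposition is:
Bags: B1 = {2, 3, 4, 7}  B2 = {0, 2, 3, 4}  B3 = {2, 4, 5, 7}  B4 = {0, 1, 3, 4}  B5 = {2, 3, 6, 7}
Tree: B1–B2, B1–B3, B2–B4, B1–B5
The largest bag has 4 vertices, giving width 3; this decomposition certifies tw(G) ≤ 3. For the lower bound, the 4 vertices {0, 1, 3, 4} are pairwise adjacent, and any tree decomposition puts a clique entirely inside one bag — forcing width ≥ 3. Hence tw(G) = 3 exactly.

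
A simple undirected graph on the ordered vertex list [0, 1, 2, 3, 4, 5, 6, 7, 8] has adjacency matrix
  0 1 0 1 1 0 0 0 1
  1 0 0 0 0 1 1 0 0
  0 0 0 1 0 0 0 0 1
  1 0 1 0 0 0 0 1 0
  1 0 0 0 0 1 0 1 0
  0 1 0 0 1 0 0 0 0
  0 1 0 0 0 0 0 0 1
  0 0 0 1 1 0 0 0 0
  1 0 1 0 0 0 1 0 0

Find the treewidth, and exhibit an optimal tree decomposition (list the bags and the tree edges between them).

Treewidth 3.
One such decomposition:
Bags: B1 = {3, 4, 5, 7}  B2 = {0, 3, 4, 5}  B3 = {0, 1, 3, 5}  B4 = {0, 1, 2, 3}  B5 = {0, 1, 2, 8}  B6 = {1, 2, 6, 8}
Tree: B1–B2, B2–B3, B3–B4, B4–B5, B5–B6

The largest bag has 4 vertices, giving width 3; this decomposition certifies tw(G) ≤ 3. For the lower bound: the 4 vertex sets {4,5,7}, {3}, {0}, {1,2,6,8} are disjoint, each induces a connected subgraph, and every pair is joined by at least one edge of G. Contracting each set to a single vertex therefore yields K_{4} as a minor, and since treewidth is minor-monotone, tw(G) ≥ tw(K_{4}) = 3. Hence tw(G) = 3 exactly.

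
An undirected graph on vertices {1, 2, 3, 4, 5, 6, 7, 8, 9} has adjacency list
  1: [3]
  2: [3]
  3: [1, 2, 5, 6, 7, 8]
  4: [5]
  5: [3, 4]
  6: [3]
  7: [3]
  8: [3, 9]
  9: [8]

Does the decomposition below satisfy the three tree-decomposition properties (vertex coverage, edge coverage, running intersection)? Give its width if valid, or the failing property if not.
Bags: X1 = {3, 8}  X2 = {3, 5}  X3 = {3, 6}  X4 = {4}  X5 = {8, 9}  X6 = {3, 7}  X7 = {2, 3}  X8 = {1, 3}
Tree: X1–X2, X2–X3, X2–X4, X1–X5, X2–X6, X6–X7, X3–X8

No — edge (5,4) lies in no bag.

A tree decomposition must satisfy three properties: every vertex lies in some bag; for every edge, both endpoints lie together in some bag; and for every vertex, the bags containing it form a connected subtree. Here edge (5,4) lies in no bag, so the decomposition is invalid.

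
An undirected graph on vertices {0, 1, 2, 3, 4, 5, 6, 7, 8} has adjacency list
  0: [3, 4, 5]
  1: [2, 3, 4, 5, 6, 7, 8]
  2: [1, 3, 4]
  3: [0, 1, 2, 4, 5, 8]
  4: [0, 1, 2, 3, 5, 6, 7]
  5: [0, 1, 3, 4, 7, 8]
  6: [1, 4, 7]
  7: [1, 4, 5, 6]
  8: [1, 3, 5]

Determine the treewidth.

3

A width-3 tree decomposition is:
Bags: B1 = {1, 2, 3, 4}  B2 = {1, 3, 4, 5}  B3 = {0, 3, 4, 5}  B4 = {1, 4, 5, 7}  B5 = {1, 3, 5, 8}  B6 = {1, 4, 6, 7}
Tree: B1–B2, B2–B3, B2–B4, B2–B5, B4–B6
The largest bag has 4 vertices, giving width 3; this decomposition certifies tw(G) ≤ 3. On the other hand G contains the 4-clique {0, 3, 4, 5}. A clique must lie in a single bag of any decomposition, so no decomposition can have width below 3. The upper and lower bounds meet at 3, so that is the treewidth.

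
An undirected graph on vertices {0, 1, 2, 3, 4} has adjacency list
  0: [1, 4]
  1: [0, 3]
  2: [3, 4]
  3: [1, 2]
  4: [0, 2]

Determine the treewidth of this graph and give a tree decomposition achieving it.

Treewidth 2.
One such decomposition:
Bags: B1 = {0, 1, 4}  B2 = {1, 2, 4}  B3 = {1, 2, 3}
Tree: B1–B2, B2–B3

Each bag holds 3 vertices, so the decomposition has width 2, which upper-bounds the treewidth. The edges 1–0–4–2–3–1 form a cycle, so G is not a tree and its treewidth is at least 2. Combining the bounds, tw(G) = 2.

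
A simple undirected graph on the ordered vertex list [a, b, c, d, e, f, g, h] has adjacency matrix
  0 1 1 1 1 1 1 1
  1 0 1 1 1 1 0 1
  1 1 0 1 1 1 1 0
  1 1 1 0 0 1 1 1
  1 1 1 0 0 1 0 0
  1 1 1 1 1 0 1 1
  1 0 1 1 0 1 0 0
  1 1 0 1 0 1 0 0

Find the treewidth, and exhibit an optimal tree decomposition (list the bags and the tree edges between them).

Treewidth 4.
Bags: B1 = {a, c, d, f, g}  B2 = {a, b, c, d, f}  B3 = {a, b, c, e, f}  B4 = {a, b, d, f, h}
Tree: B1–B2, B2–B3, B2–B4

The largest bag has 5 vertices, giving width 4; this decomposition certifies tw(G) ≤ 4. For the lower bound, the 5 vertices {a, b, d, f, h} are pairwise adjacent, and any tree decomposition puts a clique entirely inside one bag — forcing width ≥ 4. Combining the bounds, tw(G) = 4.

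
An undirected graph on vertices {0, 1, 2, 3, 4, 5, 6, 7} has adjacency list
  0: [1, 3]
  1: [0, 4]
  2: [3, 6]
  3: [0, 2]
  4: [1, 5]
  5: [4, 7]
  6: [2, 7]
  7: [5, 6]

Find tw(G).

A width-2 tree decomposition is:
Bags: B1 = {0, 2, 3}  B2 = {0, 2, 6}  B3 = {0, 6, 7}  B4 = {0, 5, 7}  B5 = {0, 4, 5}  B6 = {0, 1, 4}
Tree: B1–B2, B2–B3, B3–B4, B4–B5, B5–B6
The largest bag has 3 vertices, giving width 2; this decomposition certifies tw(G) ≤ 2. Since 0–3–2–6–7–5–4–1–0 is a cycle in G, G is not acyclic. Forests are exactly the graphs of treewidth ≤ 1, so tw(G) ≥ 2. Combining the bounds, tw(G) = 2.

2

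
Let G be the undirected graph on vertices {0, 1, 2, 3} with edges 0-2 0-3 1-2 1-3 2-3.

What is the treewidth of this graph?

A width-2 tree decomposition is:
Bags: B1 = {0, 2, 3}  B2 = {1, 2, 3}
Tree: B1–B2
Each bag holds 3 vertices, so the decomposition has width 2, which upper-bounds the treewidth. Conversely, {0, 2, 3} is a clique of size 3, and the vertices of any clique must share a bag in every tree decomposition; so some bag has ≥ 3 vertices and tw(G) ≥ 2. The upper and lower bounds meet at 2, so that is the treewidth.

2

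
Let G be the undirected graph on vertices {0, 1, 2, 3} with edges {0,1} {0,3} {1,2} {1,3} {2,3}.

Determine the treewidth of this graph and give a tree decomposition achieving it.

Treewidth 2.
Bags: B1 = {0, 1, 3}  B2 = {1, 2, 3}
Tree: B1–B2

The largest bag has 3 vertices, giving width 2; this decomposition certifies tw(G) ≤ 2. Conversely, {0, 1, 3} is a clique of size 3, and the vertices of any clique must share a bag in every tree decomposition; so some bag has ≥ 3 vertices and tw(G) ≥ 2. Hence tw(G) = 2 exactly.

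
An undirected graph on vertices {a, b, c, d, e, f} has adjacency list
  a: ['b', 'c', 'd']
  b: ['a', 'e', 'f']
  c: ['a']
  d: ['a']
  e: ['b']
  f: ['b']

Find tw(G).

A width-1 tree decomposition is:
Bags: B1 = {b, f}  B2 = {a, b}  B3 = {a, d}  B4 = {a, c}  B5 = {b, e}
Tree: B1–B2, B2–B3, B2–B4, B2–B5
Every bag has size at most 2, so the width is 2 − 1 = 1 and tw(G) ≤ 1. Since G has at least one edge (e.g. b–f), it is not an edgeless graph, so tw(G) ≥ 1. Combining the bounds, tw(G) = 1.

1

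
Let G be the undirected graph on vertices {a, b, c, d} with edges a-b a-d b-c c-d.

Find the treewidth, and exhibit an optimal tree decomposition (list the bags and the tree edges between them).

Every bag has size at most 3, so the width is 3 − 1 = 2 and tw(G) ≤ 2. The edges b–a–d–c–b form a cycle, so G is not a tree and its treewidth is at least 2. Hence tw(G) = 2 exactly.

Treewidth 2.
One optimal decomposition is:
Bags: B1 = {a, b, d}  B2 = {b, c, d}
Tree: B1–B2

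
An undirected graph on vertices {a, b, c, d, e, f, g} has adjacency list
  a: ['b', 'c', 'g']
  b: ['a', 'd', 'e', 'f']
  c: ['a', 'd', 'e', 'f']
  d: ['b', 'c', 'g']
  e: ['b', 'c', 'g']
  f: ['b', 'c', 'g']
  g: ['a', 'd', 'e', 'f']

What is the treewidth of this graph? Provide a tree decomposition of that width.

Each bag holds 4 vertices, so the decomposition has width 3, which upper-bounds the treewidth. For the lower bound: the 4 vertex sets {b,f}, {c,d}, {g}, {e} are disjoint, each induces a connected subgraph, and every pair is joined by at least one edge of G. Contracting each set to a single vertex therefore yields K_{4} as a minor, and since treewidth is minor-monotone, tw(G) ≥ tw(K_{4}) = 3. The upper and lower bounds meet at 3, so that is the treewidth.

Treewidth 3.
One such decomposition:
Bags: B1 = {b, c, f, g}  B2 = {b, c, d, g}  B3 = {b, c, e, g}  B4 = {a, b, c, g}
Tree: B1–B2, B2–B3, B3–B4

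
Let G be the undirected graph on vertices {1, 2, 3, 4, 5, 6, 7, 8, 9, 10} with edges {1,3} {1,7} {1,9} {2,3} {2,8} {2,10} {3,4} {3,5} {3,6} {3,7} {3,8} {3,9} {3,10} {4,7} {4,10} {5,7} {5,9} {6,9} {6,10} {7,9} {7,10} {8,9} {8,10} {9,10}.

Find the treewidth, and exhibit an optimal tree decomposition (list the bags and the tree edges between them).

Each bag holds 4 vertices, so the decomposition has width 3, which upper-bounds the treewidth. Conversely, {3, 8, 9, 10} is a clique of size 4, and the vertices of any clique must share a bag in every tree decomposition; so some bag has ≥ 4 vertices and tw(G) ≥ 3. The upper and lower bounds meet at 3, so that is the treewidth.

Treewidth 3.
One such decomposition:
Bags: B1 = {3, 7, 9, 10}  B2 = {3, 6, 9, 10}  B3 = {1, 3, 7, 9}  B4 = {3, 5, 7, 9}  B5 = {3, 8, 9, 10}  B6 = {3, 4, 7, 10}  B7 = {2, 3, 8, 10}
Tree: B1–B2, B1–B3, B3–B4, B2–B5, B1–B6, B5–B7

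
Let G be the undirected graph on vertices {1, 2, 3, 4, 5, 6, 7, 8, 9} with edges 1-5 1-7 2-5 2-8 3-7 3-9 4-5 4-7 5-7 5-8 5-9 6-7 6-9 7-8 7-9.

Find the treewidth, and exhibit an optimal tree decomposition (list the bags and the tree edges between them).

Treewidth 2.
One such decomposition:
Bags: B1 = {6, 7, 9}  B2 = {5, 7, 9}  B3 = {5, 7, 8}  B4 = {2, 5, 8}  B5 = {4, 5, 7}  B6 = {3, 7, 9}  B7 = {1, 5, 7}
Tree: B1–B2, B2–B3, B3–B4, B3–B5, B2–B6, B3–B7

The largest bag has 3 vertices, giving width 2; this decomposition certifies tw(G) ≤ 2. Conversely, {2, 5, 8} is a clique of size 3, and the vertices of any clique must share a bag in every tree decomposition; so some bag has ≥ 3 vertices and tw(G) ≥ 2. Hence tw(G) = 2 exactly.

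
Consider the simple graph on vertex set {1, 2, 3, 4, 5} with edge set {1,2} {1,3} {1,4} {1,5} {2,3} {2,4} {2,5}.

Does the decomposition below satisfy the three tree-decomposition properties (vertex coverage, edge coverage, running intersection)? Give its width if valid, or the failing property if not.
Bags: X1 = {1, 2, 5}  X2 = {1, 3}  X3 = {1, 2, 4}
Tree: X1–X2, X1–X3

No — edge (2,3) lies in no bag.

A tree decomposition must satisfy three properties: every vertex lies in some bag; for every edge, both endpoints lie together in some bag; and for every vertex, the bags containing it form a connected subtree. Here edge (2,3) lies in no bag, so the decomposition is invalid.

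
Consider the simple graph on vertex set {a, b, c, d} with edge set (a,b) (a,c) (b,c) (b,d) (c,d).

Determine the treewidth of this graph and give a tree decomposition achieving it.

Each bag holds 3 vertices, so the decomposition has width 2, which upper-bounds the treewidth. For the lower bound, the 3 vertices {b, c, d} are pairwise adjacent, and any tree decomposition puts a clique entirely inside one bag — forcing width ≥ 2. The upper and lower bounds meet at 2, so that is the treewidth.

Treewidth 2.
One optimal decomposition is:
Bags: B1 = {b, c, d}  B2 = {a, b, c}
Tree: B1–B2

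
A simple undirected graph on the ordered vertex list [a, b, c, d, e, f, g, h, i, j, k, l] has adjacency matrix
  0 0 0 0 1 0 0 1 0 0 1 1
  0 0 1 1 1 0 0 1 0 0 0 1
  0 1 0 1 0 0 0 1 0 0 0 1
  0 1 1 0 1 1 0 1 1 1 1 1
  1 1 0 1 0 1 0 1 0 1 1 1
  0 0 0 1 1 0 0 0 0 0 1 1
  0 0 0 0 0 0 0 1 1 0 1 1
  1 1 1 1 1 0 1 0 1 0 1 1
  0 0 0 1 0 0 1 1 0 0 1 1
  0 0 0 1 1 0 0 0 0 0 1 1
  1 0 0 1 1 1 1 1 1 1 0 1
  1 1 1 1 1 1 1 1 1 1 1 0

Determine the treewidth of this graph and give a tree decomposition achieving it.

Treewidth 4.
Bags: B1 = {b, d, e, h, l}  B2 = {d, e, h, k, l}  B3 = {d, h, i, k, l}  B4 = {d, e, j, k, l}  B5 = {a, e, h, k, l}  B6 = {b, c, d, h, l}  B7 = {d, e, f, k, l}  B8 = {g, h, i, k, l}
Tree: B1–B2, B2–B3, B2–B4, B2–B5, B1–B6, B4–B7, B3–B8

Every bag has size at most 5, so the width is 5 − 1 = 4 and tw(G) ≤ 4. For the lower bound, the 5 vertices {d, e, j, k, l} are pairwise adjacent, and any tree decomposition puts a clique entirely inside one bag — forcing width ≥ 4. Hence tw(G) = 4 exactly.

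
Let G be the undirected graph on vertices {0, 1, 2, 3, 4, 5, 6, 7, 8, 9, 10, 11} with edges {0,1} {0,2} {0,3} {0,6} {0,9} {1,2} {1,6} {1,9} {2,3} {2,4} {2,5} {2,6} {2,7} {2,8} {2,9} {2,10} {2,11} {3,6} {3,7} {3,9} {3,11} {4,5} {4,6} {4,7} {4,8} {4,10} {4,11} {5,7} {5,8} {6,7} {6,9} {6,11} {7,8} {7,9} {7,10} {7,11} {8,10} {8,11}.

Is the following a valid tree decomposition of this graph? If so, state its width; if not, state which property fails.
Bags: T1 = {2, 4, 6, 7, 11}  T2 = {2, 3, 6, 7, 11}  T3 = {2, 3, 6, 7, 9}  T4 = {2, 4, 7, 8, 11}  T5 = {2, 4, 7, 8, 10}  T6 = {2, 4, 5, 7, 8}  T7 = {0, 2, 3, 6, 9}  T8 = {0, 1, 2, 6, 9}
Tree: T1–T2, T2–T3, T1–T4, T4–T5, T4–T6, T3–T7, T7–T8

Yes; width 4.

Vertex coverage: the bags together contain {0, 1, 2, 3, 4, 5, 6, 7, 8, 9, 10, 11}, the full vertex set. Edge coverage: each edge of G has both endpoints in at least one bag. Running intersection: for every vertex, the bags containing it form a connected subtree. All three properties hold, so this is a valid tree decomposition of width max|bag| − 1 = 4, and hence tw(G) ≤ 4.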